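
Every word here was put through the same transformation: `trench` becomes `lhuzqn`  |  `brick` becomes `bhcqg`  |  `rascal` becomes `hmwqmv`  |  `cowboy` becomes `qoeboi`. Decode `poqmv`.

vocal

t(19)→l(11) and r(17)→h(7) fit y≡15x+12 (mod 26); the inverse of 15 mod 26 is 7. Treating letters as 0–25, the rule is x ↦ 15x + 12 (mod 26).
Undoing it on poqmv: p(15)→7·(15−12)≡21=v; o(14)→7·(14−12)≡14=o; q(16)→7·(16−12)≡2=c; m(12)→7·(12−12)≡0=a; v(21)→7·(21−12)≡11=l (all mod 26).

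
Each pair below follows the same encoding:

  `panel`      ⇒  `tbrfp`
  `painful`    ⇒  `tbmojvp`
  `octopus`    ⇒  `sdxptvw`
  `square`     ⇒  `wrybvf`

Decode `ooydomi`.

knuckle

It's a Vigenère-style cipher with numeric key [4,1]: position i shifts by key[i mod 2].
Undoing it on ooydomi: o−4=k, o−1=n, y−4=u, d−1=c, o−4=k, m−1=l, i−4=e.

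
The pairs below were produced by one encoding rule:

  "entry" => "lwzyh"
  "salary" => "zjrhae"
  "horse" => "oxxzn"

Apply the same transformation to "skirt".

Shifts by position in entry: pos 0: e→l (+7), pos 1: n→w (+9), pos 2: t→z (+6), pos 3: r→y (+7), pos 4: y→h (+9) — repeating every 3. A repeating key of period 3 is used — shifts +7, +9, +6 over and over.
For skirt: s+7=z, k+9=t, i+6=o, r+7=y, t+9=c.

ztoyc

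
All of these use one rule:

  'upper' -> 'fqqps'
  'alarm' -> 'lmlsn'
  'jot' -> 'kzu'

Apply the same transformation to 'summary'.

The shift depends on letter class: consonant p→q is +1, but vowel u→f is +11. Vowels shift forward by 11 and consonants shift forward by 1.
Applying it to summary: s(cons)+1=t, u(vowel)+11=f, m(cons)+1=n, m(cons)+1=n, a(vowel)+11=l, r(cons)+1=s, y(cons)+1=z.

tfnnlsz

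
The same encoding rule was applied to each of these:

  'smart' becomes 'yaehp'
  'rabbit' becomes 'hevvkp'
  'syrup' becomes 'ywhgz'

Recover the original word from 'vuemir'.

Each letter's alphabet position (a=0..z=25) is mapped through 17·x+4 mod 26 — an affine cipher.
Reversing it on vuemir: v(21)→23·(21−4)≡1=b; u(20)→23·(20−4)≡4=e; e(4)→23·(4−4)≡0=a; m(12)→23·(12−4)≡2=c; i(8)→23·(8−4)≡14=o; r(17)→23·(17−4)≡13=n (all mod 26).

beacon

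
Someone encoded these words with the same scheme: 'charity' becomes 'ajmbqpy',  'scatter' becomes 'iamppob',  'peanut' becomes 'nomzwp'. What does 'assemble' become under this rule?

c(2)→a(0) and h(7)→j(9) fit y≡7x+12 (mod 26); the inverse of 7 mod 26 is 15. This is an affine cipher: with a=0,…,z=25, each position x becomes (7x+12) mod 26.
On assemble: a(0)→7·0+12≡12=m; s(18)→7·18+12≡8=i; s(18)→7·18+12≡8=i; e(4)→7·4+12≡14=o; m(12)→7·12+12≡18=s; b(1)→7·1+12≡19=t; l(11)→7·11+12≡11=l; e(4)→7·4+12≡14=o (all mod 26).

miiostlo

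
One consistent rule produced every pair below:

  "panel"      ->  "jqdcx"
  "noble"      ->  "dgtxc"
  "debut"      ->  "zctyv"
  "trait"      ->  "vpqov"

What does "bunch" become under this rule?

p(15)→j(9) and a(0)→q(16) fit y≡3x+16 (mod 26); the inverse of 3 mod 26 is 9. Treating letters as 0–25, the rule is x ↦ 3x + 16 (mod 26).
For bunch: b(1)→3·1+16≡19=t; u(20)→3·20+16≡24=y; n(13)→3·13+16≡3=d; c(2)→3·2+16≡22=w; h(7)→3·7+16≡11=l (all mod 26).

tydwl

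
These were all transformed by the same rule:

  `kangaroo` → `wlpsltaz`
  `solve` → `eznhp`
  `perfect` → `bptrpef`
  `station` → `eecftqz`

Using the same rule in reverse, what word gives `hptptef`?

Shifts by position in kangaroo: pos 0: k→w (+12), pos 1: a→l (+11), pos 2: n→p (+2), pos 3: g→s (+12), pos 4: a→l (+11), pos 5: r→t (+2) — repeating every 3. The shifts repeat in a cycle of length 3: positions 0,1,… shift by +12, +11, +2, then the pattern repeats.
Decoding hptptef: h−12=v, p−11=e, t−2=r, p−12=d, t−11=i, e−2=c, f−12=t.

verdict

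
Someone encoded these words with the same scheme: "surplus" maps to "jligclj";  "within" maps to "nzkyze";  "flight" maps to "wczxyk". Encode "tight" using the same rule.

kzxyk

Compare letters: s→j is +17, u→l is +17, r→i is +17 — a constant shift. This is a Caesar cipher with shift 17.
For tight: t+17=k, i+17=z, g+17=x, h+17=y, t+17=k.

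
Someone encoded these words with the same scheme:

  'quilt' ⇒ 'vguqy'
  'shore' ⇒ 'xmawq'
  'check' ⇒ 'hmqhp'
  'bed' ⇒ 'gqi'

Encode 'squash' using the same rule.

xvgmxm

Vowels shift forward by 12 and consonants shift forward by 5.
For squash: s(cons)+5=x, q(cons)+5=v, u(vowel)+12=g, a(vowel)+12=m, s(cons)+5=x, h(cons)+5=m.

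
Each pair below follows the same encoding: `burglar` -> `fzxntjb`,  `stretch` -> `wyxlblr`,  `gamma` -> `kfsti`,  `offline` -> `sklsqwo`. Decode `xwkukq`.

Each letter shifts forward by (position + 4), i.e. 4, 5, 6, … — the shift grows by one for each successive letter.
Decoding xwkukq: x−4=t, w−5=r, k−6=e, u−7=n, k−8=c, q−9=h.

trench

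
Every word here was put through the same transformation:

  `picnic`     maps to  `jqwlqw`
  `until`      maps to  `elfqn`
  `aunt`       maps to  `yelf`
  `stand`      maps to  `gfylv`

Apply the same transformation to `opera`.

p(15)→j(9) and i(8)→q(16) fit y≡25x+24 (mod 26); the inverse of 25 mod 26 is 25. This is an affine cipher: with a=0,…,z=25, each position x becomes (25x+24) mod 26.
For opera: o(14)→25·14+24≡10=k; p(15)→25·15+24≡9=j; e(4)→25·4+24≡20=u; r(17)→25·17+24≡7=h; a(0)→25·0+24≡24=y (all mod 26).

kjuhy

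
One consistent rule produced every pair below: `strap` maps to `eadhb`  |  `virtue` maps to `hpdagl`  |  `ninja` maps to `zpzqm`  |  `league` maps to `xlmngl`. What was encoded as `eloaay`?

sector

Shifts by position in strap: pos 0: s→e (+12), pos 1: t→a (+7), pos 2: r→d (+12), pos 3: a→h (+7) — repeating every 2. A repeating key of period 2 is used — shifts +12, +7 over and over.
Reversing it on eloaay: e−12=s, l−7=e, o−12=c, a−7=t, a−12=o, y−7=r.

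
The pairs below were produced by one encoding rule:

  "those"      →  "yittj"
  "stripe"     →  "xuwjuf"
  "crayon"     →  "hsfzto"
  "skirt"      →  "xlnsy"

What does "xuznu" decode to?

stump

Shifts by position in those: pos 0: t→y (+5), pos 1: h→i (+1), pos 2: o→t (+5), pos 3: s→t (+1) — repeating every 2. It's a Vigenère-style cipher with numeric key [5,1]: position i shifts by key[i mod 2].
Reversing it on xuznu: x−5=s, u−1=t, z−5=u, n−1=m, u−5=p.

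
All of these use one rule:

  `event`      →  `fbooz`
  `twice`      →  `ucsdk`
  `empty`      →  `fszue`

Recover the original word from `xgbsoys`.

A repeating key of period 3 is used — shifts +1, +6, +10 over and over.
Undoing it on xgbsoys: x−1=w, g−6=a, b−10=r, s−1=r, o−6=i, y−10=o, s−1=r.

warrior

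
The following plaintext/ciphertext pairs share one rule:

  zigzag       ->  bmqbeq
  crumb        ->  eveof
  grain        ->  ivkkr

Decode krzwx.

input

Shifts by position in zigzag: pos 0: z→b (+2), pos 1: i→m (+4), pos 2: g→q (+10), pos 3: z→b (+2), pos 4: a→e (+4), pos 5: g→q (+10) — repeating every 3. A repeating key of period 3 is used — shifts +2, +4, +10 over and over.
Undoing it on krzwx: k−2=i, r−4=n, z−10=p, w−2=u, x−4=t.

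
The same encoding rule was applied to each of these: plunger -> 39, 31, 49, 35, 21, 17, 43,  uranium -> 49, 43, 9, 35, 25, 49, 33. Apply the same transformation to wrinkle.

The formula is n = 2×(alphabet index, a=1) + 7.
For wrinkle: w=23→53, r=18→43, i=9→25, n=14→35, k=11→29, l=12→31, e=5→17.

53, 43, 25, 35, 29, 31, 17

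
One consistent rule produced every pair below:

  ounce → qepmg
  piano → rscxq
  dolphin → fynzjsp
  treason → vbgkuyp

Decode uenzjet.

sulphur

Shifts by position in ounce: pos 0: o→q (+2), pos 1: u→e (+10), pos 2: n→p (+2), pos 3: c→m (+10) — repeating every 2. A repeating key of period 2 is used — shifts +2, +10 over and over.
Decoding uenzjet: u−2=s, e−10=u, n−2=l, z−10=p, j−2=h, e−10=u, t−2=r.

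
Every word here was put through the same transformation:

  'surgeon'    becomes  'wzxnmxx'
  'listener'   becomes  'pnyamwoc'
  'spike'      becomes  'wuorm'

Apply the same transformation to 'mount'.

Letter i (0-indexed) is shifted by i+4, so successive shifts are 4, 5, 6, ….
On mount: m+4=q, o+5=t, u+6=a, n+7=u, t+8=b.

qtaub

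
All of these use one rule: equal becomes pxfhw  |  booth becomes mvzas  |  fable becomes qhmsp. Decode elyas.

tenth

Shifts by position in equal: pos 0: e→p (+11), pos 1: q→x (+7), pos 2: u→f (+11), pos 3: a→h (+7) — repeating every 2. The shifts repeat in a cycle of length 2: positions 0,1,… shift by +11, +7, then the pattern repeats.
Reversing it on elyas: e−11=t, l−7=e, y−11=n, a−7=t, s−11=h.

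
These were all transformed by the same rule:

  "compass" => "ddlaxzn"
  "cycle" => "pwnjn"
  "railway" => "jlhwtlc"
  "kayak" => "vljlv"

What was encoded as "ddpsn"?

The output letters match the input read backwards, each shifted +11: compass reversed is ssapmoc. The word is reversed, then every letter is shifted forward by 11.
Reversing it on ddpsn: shift back: d−11=s, d−11=s, p−11=e, s−11=h, n−11=c → ssehc; then reverse → chess.

chess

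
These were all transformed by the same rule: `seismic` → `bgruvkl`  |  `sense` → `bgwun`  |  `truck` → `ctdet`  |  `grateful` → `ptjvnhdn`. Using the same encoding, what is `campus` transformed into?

The shifts repeat in a cycle of length 2: positions 0,1,… shift by +9, +2, then the pattern repeats.
For campus: c+9=l, a+2=c, m+9=v, p+2=r, u+9=d, s+2=u.

lcvrdu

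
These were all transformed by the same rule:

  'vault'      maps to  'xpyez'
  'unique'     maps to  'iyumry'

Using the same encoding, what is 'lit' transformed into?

Two steps: reverse the string, then apply a Caesar shift of +4.
On lit: reverse → til; then shift: t+4=x, i+4=m, l+4=p.

xmp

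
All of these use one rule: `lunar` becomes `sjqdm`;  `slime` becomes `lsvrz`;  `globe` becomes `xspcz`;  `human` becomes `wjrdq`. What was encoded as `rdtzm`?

l(11)→s(18) and u(20)→j(9) fit y≡25x+3 (mod 26); the inverse of 25 mod 26 is 25. This is an affine cipher: with a=0,…,z=25, each position x becomes (25x+3) mod 26.
Reversing it on rdtzm: r(17)→25·(17−3)≡12=m; d(3)→25·(3−3)≡0=a; t(19)→25·(19−3)≡10=k; z(25)→25·(25−3)≡4=e; m(12)→25·(12−3)≡17=r (all mod 26).

maker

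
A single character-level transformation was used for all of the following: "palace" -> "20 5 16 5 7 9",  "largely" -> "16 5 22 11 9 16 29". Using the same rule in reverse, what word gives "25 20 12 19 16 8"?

uphold

p is letter #16 and maps to 20: an offset of 4. The number is (letter's place in the alphabet, a=1) + 4.
Undoing it on 25 20 12 19 16 8: 25→(25−4)÷1=21=u, 20→(20−4)÷1=16=p, 12→(12−4)÷1=8=h, 19→(19−4)÷1=15=o, 16→(16−4)÷1=12=l, 8→(8−4)÷1=4=d.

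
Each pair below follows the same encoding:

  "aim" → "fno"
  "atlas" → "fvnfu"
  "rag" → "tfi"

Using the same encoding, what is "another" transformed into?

fptvjjt

The shift depends on letter class: consonant m→o is +2, but vowel a→f is +5. The rule splits by letter class: vowels +5, consonants +2.
For another: a(vowel)+5=f, n(cons)+2=p, o(vowel)+5=t, t(cons)+2=v, h(cons)+2=j, e(vowel)+5=j, r(cons)+2=t.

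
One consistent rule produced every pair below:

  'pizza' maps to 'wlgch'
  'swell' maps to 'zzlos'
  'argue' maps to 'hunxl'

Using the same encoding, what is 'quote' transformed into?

A repeating key of period 2 is used — shifts +7, +3 over and over.
On quote: q+7=x, u+3=x, o+7=v, t+3=w, e+7=l.

xxvwl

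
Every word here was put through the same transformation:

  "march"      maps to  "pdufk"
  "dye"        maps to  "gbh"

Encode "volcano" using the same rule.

yrofdqr

Compare letters: m→p is +3, a→d is +3, r→u is +3 — a constant shift. This is a Caesar cipher with shift 3.
Applying it to volcano: v+3=y, o+3=r, l+3=o, c+3=f, a+3=d, n+3=q, o+3=r.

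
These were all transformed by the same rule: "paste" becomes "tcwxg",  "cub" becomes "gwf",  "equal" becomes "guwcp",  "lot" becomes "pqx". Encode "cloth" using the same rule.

The shift depends on letter class: consonant p→t is +4, but vowel a→c is +2. The rule splits by letter class: vowels +2, consonants +4.
Applying it to cloth: c(cons)+4=g, l(cons)+4=p, o(vowel)+2=q, t(cons)+4=x, h(cons)+4=l.

gpqxl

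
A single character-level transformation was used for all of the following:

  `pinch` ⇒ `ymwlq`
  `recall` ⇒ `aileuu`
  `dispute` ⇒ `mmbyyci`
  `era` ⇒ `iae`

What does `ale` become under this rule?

The rule splits by letter class: vowels +4, consonants +9.
On ale: a(vowel)+4=e, l(cons)+9=u, e(vowel)+4=i.

eui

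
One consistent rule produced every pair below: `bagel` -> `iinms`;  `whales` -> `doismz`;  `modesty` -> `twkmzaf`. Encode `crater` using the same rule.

jyiamy

Vowels shift forward by 8 and consonants shift forward by 7.
On crater: c(cons)+7=j, r(cons)+7=y, a(vowel)+8=i, t(cons)+7=a, e(vowel)+8=m, r(cons)+7=y.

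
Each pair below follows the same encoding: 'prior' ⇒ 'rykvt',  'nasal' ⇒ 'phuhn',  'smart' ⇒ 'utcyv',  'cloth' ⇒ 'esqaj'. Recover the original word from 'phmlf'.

naked

Shifts by position in prior: pos 0: p→r (+2), pos 1: r→y (+7), pos 2: i→k (+2), pos 3: o→v (+7) — repeating every 2. It's a Vigenère-style cipher with numeric key [2,7]: position i shifts by key[i mod 2].
Undoing it on phmlf: p−2=n, h−7=a, m−2=k, l−7=e, f−2=d.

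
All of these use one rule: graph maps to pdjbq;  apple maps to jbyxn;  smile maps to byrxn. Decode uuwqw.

Shifts by position in graph: pos 0: g→p (+9), pos 1: r→d (+12), pos 2: a→j (+9), pos 3: p→b (+12) — repeating every 2. A repeating key of period 2 is used — shifts +9, +12 over and over.
Reversing it on uuwqw: u−9=l, u−12=i, w−9=n, q−12=e, w−9=n.

linen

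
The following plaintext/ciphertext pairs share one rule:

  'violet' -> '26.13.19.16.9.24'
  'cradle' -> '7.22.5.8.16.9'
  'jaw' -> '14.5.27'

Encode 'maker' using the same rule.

17.5.15.9.22

v is letter #22 and maps to 26: an offset of 4. Each letter is replaced by its alphabet position (a=1..z=26) + 4.
Applying it to maker: m=13→17, a=1→5, k=11→15, e=5→9, r=18→22.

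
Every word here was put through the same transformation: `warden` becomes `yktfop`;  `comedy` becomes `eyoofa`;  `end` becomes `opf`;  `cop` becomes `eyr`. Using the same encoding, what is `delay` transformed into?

fonka

The shift depends on letter class: consonant w→y is +2, but vowel a→k is +10. Vowels shift forward by 10 and consonants shift forward by 2.
On delay: d(cons)+2=f, e(vowel)+10=o, l(cons)+2=n, a(vowel)+10=k, y(cons)+2=a.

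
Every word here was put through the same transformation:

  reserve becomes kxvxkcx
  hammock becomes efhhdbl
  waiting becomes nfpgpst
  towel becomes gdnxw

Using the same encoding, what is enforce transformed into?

xsidkbx

r(17)→k(10) and e(4)→x(23) fit y≡11x+5 (mod 26); the inverse of 11 mod 26 is 19. Treating letters as 0–25, the rule is x ↦ 11x + 5 (mod 26).
Applying it to enforce: e(4)→11·4+5≡23=x; n(13)→11·13+5≡18=s; f(5)→11·5+5≡8=i; o(14)→11·14+5≡3=d; r(17)→11·17+5≡10=k; c(2)→11·2+5≡1=b; e(4)→11·4+5≡23=x (all mod 26).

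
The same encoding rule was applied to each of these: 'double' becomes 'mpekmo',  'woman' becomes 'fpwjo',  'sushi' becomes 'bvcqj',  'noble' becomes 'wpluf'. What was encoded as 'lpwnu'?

comet

Shifts by position in double: pos 0: d→m (+9), pos 1: o→p (+1), pos 2: u→e (+10), pos 3: b→k (+9), pos 4: l→m (+1), pos 5: e→o (+10) — repeating every 3. The shifts repeat in a cycle of length 3: positions 0,1,… shift by +9, +1, +10, then the pattern repeats.
Reversing it on lpwnu: l−9=c, p−1=o, w−10=m, n−9=e, u−1=t.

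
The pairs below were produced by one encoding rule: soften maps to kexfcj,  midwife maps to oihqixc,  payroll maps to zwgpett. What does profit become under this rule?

s(18)→k(10) and o(14)→e(4) fit y≡21x+22 (mod 26); the inverse of 21 mod 26 is 5. Treating letters as 0–25, the rule is x ↦ 21x + 22 (mod 26).
Applying it to profit: p(15)→21·15+22≡25=z; r(17)→21·17+22≡15=p; o(14)→21·14+22≡4=e; f(5)→21·5+22≡23=x; i(8)→21·8+22≡8=i; t(19)→21·19+22≡5=f (all mod 26).

zpexif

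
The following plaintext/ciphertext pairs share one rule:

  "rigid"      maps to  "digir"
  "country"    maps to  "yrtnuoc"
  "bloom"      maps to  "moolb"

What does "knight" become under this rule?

thgink

It's just the letters in reverse order.
For knight: reverse → thgink.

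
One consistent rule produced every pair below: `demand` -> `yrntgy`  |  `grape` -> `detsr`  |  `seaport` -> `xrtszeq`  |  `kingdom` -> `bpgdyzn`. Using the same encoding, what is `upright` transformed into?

d(3)→y(24) and e(4)→r(17) fit y≡19x+19 (mod 26); the inverse of 19 mod 26 is 11. This is an affine cipher: with a=0,…,z=25, each position x becomes (19x+19) mod 26.
For upright: u(20)→19·20+19≡9=j; p(15)→19·15+19≡18=s; r(17)→19·17+19≡4=e; i(8)→19·8+19≡15=p; g(6)→19·6+19≡3=d; h(7)→19·7+19≡22=w; t(19)→19·19+19≡16=q (all mod 26).

jsepdwq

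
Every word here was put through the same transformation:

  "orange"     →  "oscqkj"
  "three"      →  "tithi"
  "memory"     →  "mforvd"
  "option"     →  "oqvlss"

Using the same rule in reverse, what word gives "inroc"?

In orange: o→o is +0, r→s is +1, a→c is +2, n→q is +3 — the shift increases by 1 each position. Letter i (0-indexed) is shifted by i+0, so successive shifts are 0, 1, 2, ….
Reversing it on inroc: i−0=i, n−1=m, r−2=p, o−3=l, c−4=y.

imply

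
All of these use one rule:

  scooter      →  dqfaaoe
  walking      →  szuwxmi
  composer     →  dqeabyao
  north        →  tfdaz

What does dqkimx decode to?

The output letters match the input read backwards, each shifted +12: scooter reversed is retoocs. Two steps: reverse the string, then apply a Caesar shift of +12.
Reversing it on dqkimx: shift back: d−12=r, q−12=e, k−12=y, i−12=w, m−12=a, x−12=l → reywal; then reverse → lawyer.

lawyer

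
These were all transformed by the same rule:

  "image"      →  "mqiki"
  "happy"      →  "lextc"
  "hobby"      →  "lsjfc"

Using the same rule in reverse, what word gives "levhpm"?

Shifts by position in image: pos 0: i→m (+4), pos 1: m→q (+4), pos 2: a→i (+8), pos 3: g→k (+4), pos 4: e→i (+4) — repeating every 3. A repeating key of period 3 is used — shifts +4, +4, +8 over and over.
Decoding levhpm: l−4=h, e−4=a, v−8=n, h−4=d, p−4=l, m−8=e.

handle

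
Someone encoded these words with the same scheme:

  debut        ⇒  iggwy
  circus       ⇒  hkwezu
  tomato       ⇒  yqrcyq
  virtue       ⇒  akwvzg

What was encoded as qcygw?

later

Shifts by position in debut: pos 0: d→i (+5), pos 1: e→g (+2), pos 2: b→g (+5), pos 3: u→w (+2) — repeating every 2. A repeating key of period 2 is used — shifts +5, +2 over and over.
Undoing it on qcygw: q−5=l, c−2=a, y−5=t, g−2=e, w−5=r.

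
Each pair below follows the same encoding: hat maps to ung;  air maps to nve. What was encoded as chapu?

punch

It's a constant shift of +13 (ROT13).
Decoding chapu: c−13=p, h−13=u, a−13=n, p−13=c, u−13=h.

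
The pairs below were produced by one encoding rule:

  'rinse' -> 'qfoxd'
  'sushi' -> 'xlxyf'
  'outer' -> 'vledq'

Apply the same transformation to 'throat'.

eyqvbe

Treating letters as 0–25, the rule is x ↦ 7x + 1 (mod 26).
Applying it to throat: t(19)→7·19+1≡4=e; h(7)→7·7+1≡24=y; r(17)→7·17+1≡16=q; o(14)→7·14+1≡21=v; a(0)→7·0+1≡1=b; t(19)→7·19+1≡4=e (all mod 26).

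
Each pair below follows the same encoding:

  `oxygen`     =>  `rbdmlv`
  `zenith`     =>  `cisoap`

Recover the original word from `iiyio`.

fetch

In oxygen: o→r is +3, x→b is +4, y→d is +5, g→m is +6 — the shift increases by 1 each position. Each letter shifts forward by (position + 3), i.e. 3, 4, 5, … — the shift grows by one for each successive letter.
Decoding iiyio: i−3=f, i−4=e, y−5=t, i−6=c, o−7=h.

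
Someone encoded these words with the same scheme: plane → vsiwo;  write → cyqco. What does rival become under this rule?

xpdjv

In plane: p→v is +6, l→s is +7, a→i is +8, n→w is +9 — the shift increases by 1 each position. Letter i (0-indexed) is shifted by i+6, so successive shifts are 6, 7, 8, ….
Applying it to rival: r+6=x, i+7=p, v+8=d, a+9=j, l+10=v.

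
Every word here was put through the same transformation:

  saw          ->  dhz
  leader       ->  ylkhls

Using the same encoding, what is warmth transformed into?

oatyhd

The output letters match the input read backwards, each shifted +7: saw reversed is was. Read the word backwards and shift each letter +7.
On warmth: reverse → htmraw; then shift: h+7=o, t+7=a, m+7=t, r+7=y, a+7=h, w+7=d.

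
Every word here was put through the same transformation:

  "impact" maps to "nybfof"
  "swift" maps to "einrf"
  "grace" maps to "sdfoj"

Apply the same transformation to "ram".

dfy

The shift depends on letter class: consonant m→y is +12, but vowel i→n is +5. Vowels shift forward by 5 and consonants shift forward by 12.
Applying it to ram: r(cons)+12=d, a(vowel)+5=f, m(cons)+12=y.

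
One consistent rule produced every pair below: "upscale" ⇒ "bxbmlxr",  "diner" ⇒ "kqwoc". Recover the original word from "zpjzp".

Letter i (0-indexed) is shifted by i+7, so successive shifts are 7, 8, 9, ….
Decoding zpjzp: z−7=s, p−8=h, j−9=a, z−10=p, p−11=e.

shape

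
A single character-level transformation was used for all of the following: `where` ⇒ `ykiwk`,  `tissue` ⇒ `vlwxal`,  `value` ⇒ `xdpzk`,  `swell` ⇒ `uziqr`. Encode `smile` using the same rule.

In where: w→y is +2, h→k is +3, e→i is +4, r→w is +5 — the shift increases by 1 each position. Each letter shifts forward by (position + 2), i.e. 2, 3, 4, … — the shift grows by one for each successive letter.
For smile: s+2=u, m+3=p, i+4=m, l+5=q, e+6=k.

upmqk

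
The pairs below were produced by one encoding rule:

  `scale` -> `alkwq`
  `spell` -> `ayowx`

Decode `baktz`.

Letter i (0-indexed) is shifted by i+8, so successive shifts are 8, 9, 10, ….
Undoing it on baktz: b−8=t, a−9=r, k−10=a, t−11=i, z−12=n.

train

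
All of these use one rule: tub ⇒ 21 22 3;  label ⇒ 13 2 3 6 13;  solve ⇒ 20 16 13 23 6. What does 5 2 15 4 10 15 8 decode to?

dancing

Each letter is replaced by its alphabet position (a=1..z=26) + 1.
Reversing it on 5 2 15 4 10 15 8: 5→(5−1)÷1=4=d, 2→(2−1)÷1=1=a, 15→(15−1)÷1=14=n, 4→(4−1)÷1=3=c, 10→(10−1)÷1=9=i, 15→(15−1)÷1=14=n, 8→(8−1)÷1=7=g.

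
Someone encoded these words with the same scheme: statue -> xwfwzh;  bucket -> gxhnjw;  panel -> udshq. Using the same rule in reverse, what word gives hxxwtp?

A repeating key of period 2 is used — shifts +5, +3 over and over.
Reversing it on hxxwtp: h−5=c, x−3=u, x−5=s, w−3=t, t−5=o, p−3=m.

custom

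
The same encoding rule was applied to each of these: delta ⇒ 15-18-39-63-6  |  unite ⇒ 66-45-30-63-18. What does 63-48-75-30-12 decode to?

d(#4)→15 and e(#5)→18: differences scale by 3, so n = 3·pos + 3. With a=1..z=26, the number is 3·pos + 3.
Undoing it on 63-48-75-30-12: 63→(63−3)÷3=20=t, 48→(48−3)÷3=15=o, 75→(75−3)÷3=24=x, 30→(30−3)÷3=9=i, 12→(12−3)÷3=3=c.

toxic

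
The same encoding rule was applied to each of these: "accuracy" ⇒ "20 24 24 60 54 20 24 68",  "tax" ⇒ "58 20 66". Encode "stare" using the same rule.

56 58 20 54 28

With a=1..z=26, the number is 2·pos + 18.
On stare: s=19→56, t=20→58, a=1→20, r=18→54, e=5→28.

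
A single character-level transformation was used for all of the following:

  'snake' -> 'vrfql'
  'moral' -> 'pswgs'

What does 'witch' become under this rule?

Each letter shifts forward by (position + 3), i.e. 3, 4, 5, … — the shift grows by one for each successive letter.
Applying it to witch: w+3=z, i+4=m, t+5=y, c+6=i, h+7=o.

zmyio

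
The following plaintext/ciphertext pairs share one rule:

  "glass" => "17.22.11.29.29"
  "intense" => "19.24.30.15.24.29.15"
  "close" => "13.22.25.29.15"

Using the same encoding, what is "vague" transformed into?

32.11.17.31.15

g is letter #7 and maps to 17: an offset of 10. Letters become their 1-based position plus 10 (so a→11, b→12, …).
Applying it to vague: v=22→32, a=1→11, g=7→17, u=21→31, e=5→15.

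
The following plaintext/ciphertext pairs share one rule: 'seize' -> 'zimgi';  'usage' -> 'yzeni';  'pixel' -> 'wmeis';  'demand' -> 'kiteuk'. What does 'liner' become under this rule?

smuiy

The shift depends on letter class: consonant s→z is +7, but vowel e→i is +4. The rule splits by letter class: vowels +4, consonants +7.
For liner: l(cons)+7=s, i(vowel)+4=m, n(cons)+7=u, e(vowel)+4=i, r(cons)+7=y.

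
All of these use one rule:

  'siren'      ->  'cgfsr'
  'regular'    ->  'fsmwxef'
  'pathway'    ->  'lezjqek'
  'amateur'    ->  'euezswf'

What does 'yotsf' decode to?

cover

s(18)→c(2) and i(8)→g(6) fit y≡23x+4 (mod 26); the inverse of 23 mod 26 is 17. This is an affine cipher: with a=0,…,z=25, each position x becomes (23x+4) mod 26.
Reversing it on yotsf: y(24)→17·(24−4)≡2=c; o(14)→17·(14−4)≡14=o; t(19)→17·(19−4)≡21=v; s(18)→17·(18−4)≡4=e; f(5)→17·(5−4)≡17=r (all mod 26).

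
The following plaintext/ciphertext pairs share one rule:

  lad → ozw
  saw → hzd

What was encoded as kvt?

peg

Each letter is replaced by its mirror in the alphabet: a↔z, b↔y, c↔x, and so on (the Atbash cipher).
Decoding kvt: k↔p, v↔e, t↔g.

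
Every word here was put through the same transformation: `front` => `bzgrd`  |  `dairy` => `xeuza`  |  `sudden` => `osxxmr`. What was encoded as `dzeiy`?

f(5)→b(1) and r(17)→z(25) fit y≡15x+4 (mod 26); the inverse of 15 mod 26 is 7. This is an affine cipher: with a=0,…,z=25, each position x becomes (15x+4) mod 26.
Undoing it on dzeiy: d(3)→7·(3−4)≡19=t; z(25)→7·(25−4)≡17=r; e(4)→7·(4−4)≡0=a; i(8)→7·(8−4)≡2=c; y(24)→7·(24−4)≡10=k (all mod 26).

track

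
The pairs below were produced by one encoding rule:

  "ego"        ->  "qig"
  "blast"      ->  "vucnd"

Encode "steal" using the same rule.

The word is reversed, then every letter is shifted forward by 2.
Applying it to steal: reverse → laets; then shift: l+2=n, a+2=c, e+2=g, t+2=v, s+2=u.

ncgvu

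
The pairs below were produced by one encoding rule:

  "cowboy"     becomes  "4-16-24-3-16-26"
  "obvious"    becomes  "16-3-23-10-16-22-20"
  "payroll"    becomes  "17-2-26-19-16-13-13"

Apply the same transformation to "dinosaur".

5-10-15-16-20-2-22-19

The number is (letter's place in the alphabet, a=1) + 1.
For dinosaur: d=4→5, i=9→10, n=14→15, o=15→16, s=19→20, a=1→2, u=21→22, r=18→19.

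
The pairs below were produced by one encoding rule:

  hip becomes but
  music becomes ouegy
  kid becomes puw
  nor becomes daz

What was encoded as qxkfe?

style

The output letters match the input read backwards, each shifted +12: hip reversed is pih. Two steps: reverse the string, then apply a Caesar shift of +12.
Decoding qxkfe: shift back: q−12=e, x−12=l, k−12=y, f−12=t, e−12=s → elyts; then reverse → style.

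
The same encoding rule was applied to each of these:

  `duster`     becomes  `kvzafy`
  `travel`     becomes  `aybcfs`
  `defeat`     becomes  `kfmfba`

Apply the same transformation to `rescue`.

The shift depends on letter class: consonant d→k is +7, but vowel u→v is +1. The rule splits by letter class: vowels +1, consonants +7.
For rescue: r(cons)+7=y, e(vowel)+1=f, s(cons)+7=z, c(cons)+7=j, u(vowel)+1=v, e(vowel)+1=f.

yfzjvf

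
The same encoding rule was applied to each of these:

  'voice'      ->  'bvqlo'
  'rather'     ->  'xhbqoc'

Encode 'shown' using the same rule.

yowfx

In voice: v→b is +6, o→v is +7, i→q is +8, c→l is +9 — the shift increases by 1 each position. Letter i (0-indexed) is shifted by i+6, so successive shifts are 6, 7, 8, ….
For shown: s+6=y, h+7=o, o+8=w, w+9=f, n+10=x.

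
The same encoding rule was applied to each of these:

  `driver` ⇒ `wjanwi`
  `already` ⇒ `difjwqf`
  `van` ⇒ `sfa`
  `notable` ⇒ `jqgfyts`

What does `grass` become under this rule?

Read the word backwards and shift each letter +5.
Applying it to grass: reverse → ssarg; then shift: s+5=x, s+5=x, a+5=f, r+5=w, g+5=l.

xxfwl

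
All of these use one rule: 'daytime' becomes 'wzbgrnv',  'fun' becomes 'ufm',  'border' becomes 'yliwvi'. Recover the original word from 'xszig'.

chart

Each pair mirrors across the alphabet (d↔w, a↔z, y↔b): positions sum to 25. Letters are reflected about the middle of the alphabet (position → 25−position): Atbash.
Undoing it on xszig: x↔c, s↔h, z↔a, i↔r, g↔t.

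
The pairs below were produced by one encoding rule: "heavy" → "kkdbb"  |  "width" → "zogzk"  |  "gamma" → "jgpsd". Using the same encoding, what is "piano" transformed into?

sodtr

Shifts by position in heavy: pos 0: h→k (+3), pos 1: e→k (+6), pos 2: a→d (+3), pos 3: v→b (+6) — repeating every 2. The shifts repeat in a cycle of length 2: positions 0,1,… shift by +3, +6, then the pattern repeats.
On piano: p+3=s, i+6=o, a+3=d, n+6=t, o+3=r.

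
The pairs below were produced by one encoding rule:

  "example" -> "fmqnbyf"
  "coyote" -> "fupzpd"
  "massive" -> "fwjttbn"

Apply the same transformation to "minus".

The output letters match the input read backwards, each shifted +1: example reversed is elpmaxe. The word is reversed, then every letter is shifted forward by 1.
For minus: reverse → sunim; then shift: s+1=t, u+1=v, n+1=o, i+1=j, m+1=n.

tvojn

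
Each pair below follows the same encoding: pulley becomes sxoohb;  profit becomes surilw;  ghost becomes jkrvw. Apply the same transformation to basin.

Compare letters: p→s is +3, u→x is +3, l→o is +3 — a constant shift. This is a Caesar cipher with shift 3.
Applying it to basin: b+3=e, a+3=d, s+3=v, i+3=l, n+3=q.

edvlq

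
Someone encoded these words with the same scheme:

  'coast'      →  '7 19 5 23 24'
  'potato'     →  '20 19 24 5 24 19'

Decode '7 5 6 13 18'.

Each letter is replaced by its alphabet position (a=1..z=26) + 4.
Undoing it on 7 5 6 13 18: 7→(7−4)÷1=3=c, 5→(5−4)÷1=1=a, 6→(6−4)÷1=2=b, 13→(13−4)÷1=9=i, 18→(18−4)÷1=14=n.

cabin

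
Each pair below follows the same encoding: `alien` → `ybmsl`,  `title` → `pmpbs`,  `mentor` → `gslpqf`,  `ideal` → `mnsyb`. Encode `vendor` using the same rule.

a(0)→y(24) and l(11)→b(1) fit y≡5x+24 (mod 26); the inverse of 5 mod 26 is 21. Treating letters as 0–25, the rule is x ↦ 5x + 24 (mod 26).
For vendor: v(21)→5·21+24≡25=z; e(4)→5·4+24≡18=s; n(13)→5·13+24≡11=l; d(3)→5·3+24≡13=n; o(14)→5·14+24≡16=q; r(17)→5·17+24≡5=f (all mod 26).

zslnqf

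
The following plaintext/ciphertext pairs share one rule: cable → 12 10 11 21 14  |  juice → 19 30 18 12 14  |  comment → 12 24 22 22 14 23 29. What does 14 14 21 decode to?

Each letter is replaced by its alphabet position (a=1..z=26) + 9.
Decoding 14 14 21: 14→(14−9)÷1=5=e, 14→(14−9)÷1=5=e, 21→(21−9)÷1=12=l.

eel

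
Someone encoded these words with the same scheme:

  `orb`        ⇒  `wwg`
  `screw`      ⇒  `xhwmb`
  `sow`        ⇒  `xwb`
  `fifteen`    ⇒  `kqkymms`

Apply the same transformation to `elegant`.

mqmlisy

The rule splits by letter class: vowels +8, consonants +5.
On elegant: e(vowel)+8=m, l(cons)+5=q, e(vowel)+8=m, g(cons)+5=l, a(vowel)+8=i, n(cons)+5=s, t(cons)+5=y.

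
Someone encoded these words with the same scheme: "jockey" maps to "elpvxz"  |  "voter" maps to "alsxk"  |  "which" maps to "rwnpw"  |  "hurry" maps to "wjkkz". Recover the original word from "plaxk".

This is an affine cipher: with a=0,…,z=25, each position x becomes (17x+7) mod 26.
Reversing it on plaxk: p(15)→23·(15−7)≡2=c; l(11)→23·(11−7)≡14=o; a(0)→23·(0−7)≡21=v; x(23)→23·(23−7)≡4=e; k(10)→23·(10−7)≡17=r (all mod 26).

cover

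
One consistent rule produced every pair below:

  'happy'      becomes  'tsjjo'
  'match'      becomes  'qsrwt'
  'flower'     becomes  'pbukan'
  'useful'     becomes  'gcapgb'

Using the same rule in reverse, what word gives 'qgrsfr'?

h(7)→t(19) and a(0)→s(18) fit y≡15x+18 (mod 26); the inverse of 15 mod 26 is 7. Treating letters as 0–25, the rule is x ↦ 15x + 18 (mod 26).
Reversing it on qgrsfr: q(16)→7·(16−18)≡12=m; g(6)→7·(6−18)≡20=u; r(17)→7·(17−18)≡19=t; s(18)→7·(18−18)≡0=a; f(5)→7·(5−18)≡13=n; r(17)→7·(17−18)≡19=t (all mod 26).

mutant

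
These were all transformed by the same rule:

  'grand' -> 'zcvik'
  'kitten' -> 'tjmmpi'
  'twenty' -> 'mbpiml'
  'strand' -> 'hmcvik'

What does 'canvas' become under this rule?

Treating letters as 0–25, the rule is x ↦ 5x + 21 (mod 26).
On canvas: c(2)→5·2+21≡5=f; a(0)→5·0+21≡21=v; n(13)→5·13+21≡8=i; v(21)→5·21+21≡22=w; a(0)→5·0+21≡21=v; s(18)→5·18+21≡7=h (all mod 26).

fviwvh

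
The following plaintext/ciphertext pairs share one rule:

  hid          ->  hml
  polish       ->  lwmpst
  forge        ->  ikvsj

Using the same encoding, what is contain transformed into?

rmexrsg

The output letters match the input read backwards, each shifted +4: hid reversed is dih. Read the word backwards and shift each letter +4.
On contain: reverse → niatnoc; then shift: n+4=r, i+4=m, a+4=e, t+4=x, n+4=r, o+4=s, c+4=g.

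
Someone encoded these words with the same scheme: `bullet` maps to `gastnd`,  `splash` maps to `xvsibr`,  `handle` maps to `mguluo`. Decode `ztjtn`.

uncle

Letter i (0-indexed) is shifted by i+5, so successive shifts are 5, 6, 7, ….
Decoding ztjtn: z−5=u, t−6=n, j−7=c, t−8=l, n−9=e.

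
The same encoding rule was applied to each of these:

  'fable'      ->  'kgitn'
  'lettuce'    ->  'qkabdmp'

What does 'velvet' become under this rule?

In fable: f→k is +5, a→g is +6, b→i is +7, l→t is +8 — the shift increases by 1 each position. Each letter shifts forward by (position + 5), i.e. 5, 6, 7, … — the shift grows by one for each successive letter.
Applying it to velvet: v+5=a, e+6=k, l+7=s, v+8=d, e+9=n, t+10=d.

aksdnd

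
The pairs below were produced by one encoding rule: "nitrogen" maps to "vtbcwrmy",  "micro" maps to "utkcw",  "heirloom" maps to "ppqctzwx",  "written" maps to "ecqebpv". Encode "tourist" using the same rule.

bzccqdb

The shifts repeat in a cycle of length 2: positions 0,1,… shift by +8, +11, then the pattern repeats.
Applying it to tourist: t+8=b, o+11=z, u+8=c, r+11=c, i+8=q, s+11=d, t+8=b.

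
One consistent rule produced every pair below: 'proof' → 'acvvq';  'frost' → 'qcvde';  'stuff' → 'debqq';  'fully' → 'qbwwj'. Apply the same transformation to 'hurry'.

sbccj

The shift depends on letter class: consonant p→a is +11, but vowel o→v is +7. Two shifts are in play — +7 for a/e/i/o/u, +11 for every other letter.
For hurry: h(cons)+11=s, u(vowel)+7=b, r(cons)+11=c, r(cons)+11=c, y(cons)+11=j.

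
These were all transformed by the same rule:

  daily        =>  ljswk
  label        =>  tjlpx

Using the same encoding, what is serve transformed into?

anbgq

In daily: d→l is +8, a→j is +9, i→s is +10, l→w is +11 — the shift increases by 1 each position. The shift increases by 1 at each position, starting from +8: 8, 9, 10, ….
For serve: s+8=a, e+9=n, r+10=b, v+11=g, e+12=q.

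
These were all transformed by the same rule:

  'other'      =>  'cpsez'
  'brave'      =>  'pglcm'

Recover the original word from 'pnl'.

The output letters match the input read backwards, each shifted +11: other reversed is rehto. Read the word backwards and shift each letter +11.
Decoding pnl: shift back: p−11=e, n−11=c, l−11=a → eca; then reverse → ace.

ace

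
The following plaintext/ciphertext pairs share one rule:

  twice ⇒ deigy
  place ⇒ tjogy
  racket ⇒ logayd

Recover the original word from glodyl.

t(19)→d(3) and w(22)→e(4) fit y≡9x+14 (mod 26); the inverse of 9 mod 26 is 3. This is an affine cipher: with a=0,…,z=25, each position x becomes (9x+14) mod 26.
Undoing it on glodyl: g(6)→3·(6−14)≡2=c; l(11)→3·(11−14)≡17=r; o(14)→3·(14−14)≡0=a; d(3)→3·(3−14)≡19=t; y(24)→3·(24−14)≡4=e; l(11)→3·(11−14)≡17=r (all mod 26).

crater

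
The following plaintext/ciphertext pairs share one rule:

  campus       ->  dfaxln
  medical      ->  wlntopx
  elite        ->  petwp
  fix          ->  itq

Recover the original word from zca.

Two steps: reverse the string, then apply a Caesar shift of +11.
Undoing it on zca: shift back: z−11=o, c−11=r, a−11=p → orp; then reverse → pro.

pro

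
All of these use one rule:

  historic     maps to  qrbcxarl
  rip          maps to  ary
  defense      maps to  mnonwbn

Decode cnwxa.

Compare letters: h→q is +9, i→r is +9, s→b is +9 — a constant shift. Every letter moves 9 places later in the alphabet, wrapping around z→a.
Undoing it on cnwxa: c−9=t, n−9=e, w−9=n, x−9=o, a−9=r.

tenor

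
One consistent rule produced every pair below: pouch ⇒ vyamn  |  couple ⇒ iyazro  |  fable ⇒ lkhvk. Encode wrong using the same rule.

Shifts by position in pouch: pos 0: p→v (+6), pos 1: o→y (+10), pos 2: u→a (+6), pos 3: c→m (+10) — repeating every 2. A repeating key of period 2 is used — shifts +6, +10 over and over.
For wrong: w+6=c, r+10=b, o+6=u, n+10=x, g+6=m.

cbuxm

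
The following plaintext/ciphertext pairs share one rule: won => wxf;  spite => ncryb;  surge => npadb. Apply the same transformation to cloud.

mdxul

The word is reversed, then every letter is shifted forward by 9.
On cloud: reverse → duolc; then shift: d+9=m, u+9=d, o+9=x, l+9=u, c+9=l.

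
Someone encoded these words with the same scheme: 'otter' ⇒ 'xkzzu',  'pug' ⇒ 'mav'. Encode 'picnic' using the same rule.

iotiov

The output letters match the input read backwards, each shifted +6: otter reversed is retto. Two steps: reverse the string, then apply a Caesar shift of +6.
On picnic: reverse → cincip; then shift: c+6=i, i+6=o, n+6=t, c+6=i, i+6=o, p+6=v.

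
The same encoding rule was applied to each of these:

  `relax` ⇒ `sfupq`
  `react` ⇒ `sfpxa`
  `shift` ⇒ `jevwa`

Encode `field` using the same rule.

wvfuo

r(17)→s(18) and e(4)→f(5) fit y≡17x+15 (mod 26); the inverse of 17 mod 26 is 23. Treating letters as 0–25, the rule is x ↦ 17x + 15 (mod 26).
On field: f(5)→17·5+15≡22=w; i(8)→17·8+15≡21=v; e(4)→17·4+15≡5=f; l(11)→17·11+15≡20=u; d(3)→17·3+15≡14=o (all mod 26).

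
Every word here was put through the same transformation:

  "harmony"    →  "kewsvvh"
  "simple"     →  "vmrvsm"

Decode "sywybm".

In harmony: h→k is +3, a→e is +4, r→w is +5, m→s is +6 — the shift increases by 1 each position. Each letter shifts forward by (position + 3), i.e. 3, 4, 5, … — the shift grows by one for each successive letter.
Decoding sywybm: s−3=p, y−4=u, w−5=r, y−6=s, b−7=u, m−8=e.

pursue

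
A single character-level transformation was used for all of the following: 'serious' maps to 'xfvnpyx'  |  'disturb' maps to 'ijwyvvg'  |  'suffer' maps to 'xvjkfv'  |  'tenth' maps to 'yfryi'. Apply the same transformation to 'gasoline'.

It's a Vigenère-style cipher with numeric key [5,1,4]: position i shifts by key[i mod 3].
For gasoline: g+5=l, a+1=b, s+4=w, o+5=t, l+1=m, i+4=m, n+5=s, e+1=f.

lbwtmmsf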